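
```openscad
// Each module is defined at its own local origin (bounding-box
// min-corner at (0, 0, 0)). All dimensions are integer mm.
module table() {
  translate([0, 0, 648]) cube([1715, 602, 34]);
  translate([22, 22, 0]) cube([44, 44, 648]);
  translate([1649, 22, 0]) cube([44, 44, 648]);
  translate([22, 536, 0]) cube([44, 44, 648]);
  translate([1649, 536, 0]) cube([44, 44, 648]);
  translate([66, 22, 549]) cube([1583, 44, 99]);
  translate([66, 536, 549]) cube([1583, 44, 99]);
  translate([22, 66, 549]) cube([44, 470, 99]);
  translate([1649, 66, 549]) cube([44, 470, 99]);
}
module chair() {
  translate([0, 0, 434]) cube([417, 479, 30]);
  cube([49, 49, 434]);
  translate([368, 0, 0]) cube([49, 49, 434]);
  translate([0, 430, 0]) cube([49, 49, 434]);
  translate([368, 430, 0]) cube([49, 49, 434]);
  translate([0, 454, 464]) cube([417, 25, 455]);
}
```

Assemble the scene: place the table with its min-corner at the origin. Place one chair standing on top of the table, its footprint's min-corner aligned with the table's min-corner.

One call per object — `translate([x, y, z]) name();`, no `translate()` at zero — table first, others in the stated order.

table();
translate([0, 0, 682]) chair();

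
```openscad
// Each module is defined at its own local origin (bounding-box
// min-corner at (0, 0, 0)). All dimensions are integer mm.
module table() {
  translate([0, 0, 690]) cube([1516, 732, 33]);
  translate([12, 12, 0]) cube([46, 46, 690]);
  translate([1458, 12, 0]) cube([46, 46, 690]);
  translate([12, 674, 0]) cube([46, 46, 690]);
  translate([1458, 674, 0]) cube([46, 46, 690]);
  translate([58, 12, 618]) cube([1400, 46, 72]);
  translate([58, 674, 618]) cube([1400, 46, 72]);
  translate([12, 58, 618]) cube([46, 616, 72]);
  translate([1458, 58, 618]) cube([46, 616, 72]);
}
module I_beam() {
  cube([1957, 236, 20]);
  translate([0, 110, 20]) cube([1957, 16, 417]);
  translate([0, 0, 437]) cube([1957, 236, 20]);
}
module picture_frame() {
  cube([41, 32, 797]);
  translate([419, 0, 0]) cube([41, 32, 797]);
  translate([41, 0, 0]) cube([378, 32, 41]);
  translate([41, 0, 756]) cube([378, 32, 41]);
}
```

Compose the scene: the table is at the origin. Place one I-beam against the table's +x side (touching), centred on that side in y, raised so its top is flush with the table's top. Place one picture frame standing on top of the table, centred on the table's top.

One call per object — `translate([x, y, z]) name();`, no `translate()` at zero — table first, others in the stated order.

table();
translate([1516, 248, 266]) I_beam();
translate([528, 350, 723]) picture_frame();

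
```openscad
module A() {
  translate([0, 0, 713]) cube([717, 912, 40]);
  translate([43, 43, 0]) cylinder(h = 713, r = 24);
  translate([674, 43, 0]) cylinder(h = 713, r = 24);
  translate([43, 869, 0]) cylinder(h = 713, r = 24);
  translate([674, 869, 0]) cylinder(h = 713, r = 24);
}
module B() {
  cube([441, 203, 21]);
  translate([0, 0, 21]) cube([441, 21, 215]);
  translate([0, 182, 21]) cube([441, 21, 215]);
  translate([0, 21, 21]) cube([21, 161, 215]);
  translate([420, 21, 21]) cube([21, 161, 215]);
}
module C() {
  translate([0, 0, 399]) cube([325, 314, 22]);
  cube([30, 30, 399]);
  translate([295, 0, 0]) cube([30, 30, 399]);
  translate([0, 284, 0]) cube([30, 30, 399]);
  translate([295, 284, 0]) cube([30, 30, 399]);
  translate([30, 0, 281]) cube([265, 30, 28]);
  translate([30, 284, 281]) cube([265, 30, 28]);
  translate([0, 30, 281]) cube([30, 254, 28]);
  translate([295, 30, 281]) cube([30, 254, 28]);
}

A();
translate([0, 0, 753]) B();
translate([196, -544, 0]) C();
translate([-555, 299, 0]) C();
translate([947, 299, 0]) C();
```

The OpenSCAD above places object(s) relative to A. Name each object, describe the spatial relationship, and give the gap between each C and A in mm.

Each stool's nearest face is 230 mm from the table's bounding box.

A is a table. B is an open box. C is a stool. The open box is on top of the table. Three stools sit around the table at the −y, −x, +x sides. The gap between each stool and the table is 230 mm.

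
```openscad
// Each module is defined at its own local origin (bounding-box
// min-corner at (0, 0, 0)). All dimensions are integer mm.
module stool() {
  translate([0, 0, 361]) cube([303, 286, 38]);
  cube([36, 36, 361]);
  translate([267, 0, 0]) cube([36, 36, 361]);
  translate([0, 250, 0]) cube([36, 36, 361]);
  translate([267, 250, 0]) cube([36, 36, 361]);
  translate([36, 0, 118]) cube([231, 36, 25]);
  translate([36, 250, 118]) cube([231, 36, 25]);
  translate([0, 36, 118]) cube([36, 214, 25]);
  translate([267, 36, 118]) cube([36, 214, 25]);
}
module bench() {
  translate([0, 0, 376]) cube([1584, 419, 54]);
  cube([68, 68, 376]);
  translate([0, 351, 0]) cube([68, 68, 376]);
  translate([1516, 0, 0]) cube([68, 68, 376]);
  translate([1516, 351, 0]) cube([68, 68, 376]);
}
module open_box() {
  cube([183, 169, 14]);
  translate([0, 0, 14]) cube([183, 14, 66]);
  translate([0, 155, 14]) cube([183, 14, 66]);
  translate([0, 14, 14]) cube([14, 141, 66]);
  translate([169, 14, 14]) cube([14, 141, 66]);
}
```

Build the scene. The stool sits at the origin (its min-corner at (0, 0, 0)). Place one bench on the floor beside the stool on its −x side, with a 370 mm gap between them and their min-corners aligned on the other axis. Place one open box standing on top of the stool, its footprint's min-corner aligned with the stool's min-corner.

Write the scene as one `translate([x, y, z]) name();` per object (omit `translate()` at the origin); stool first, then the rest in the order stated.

stool();
translate([-1954, 0, 0]) bench();
translate([0, 0, 399]) open_box();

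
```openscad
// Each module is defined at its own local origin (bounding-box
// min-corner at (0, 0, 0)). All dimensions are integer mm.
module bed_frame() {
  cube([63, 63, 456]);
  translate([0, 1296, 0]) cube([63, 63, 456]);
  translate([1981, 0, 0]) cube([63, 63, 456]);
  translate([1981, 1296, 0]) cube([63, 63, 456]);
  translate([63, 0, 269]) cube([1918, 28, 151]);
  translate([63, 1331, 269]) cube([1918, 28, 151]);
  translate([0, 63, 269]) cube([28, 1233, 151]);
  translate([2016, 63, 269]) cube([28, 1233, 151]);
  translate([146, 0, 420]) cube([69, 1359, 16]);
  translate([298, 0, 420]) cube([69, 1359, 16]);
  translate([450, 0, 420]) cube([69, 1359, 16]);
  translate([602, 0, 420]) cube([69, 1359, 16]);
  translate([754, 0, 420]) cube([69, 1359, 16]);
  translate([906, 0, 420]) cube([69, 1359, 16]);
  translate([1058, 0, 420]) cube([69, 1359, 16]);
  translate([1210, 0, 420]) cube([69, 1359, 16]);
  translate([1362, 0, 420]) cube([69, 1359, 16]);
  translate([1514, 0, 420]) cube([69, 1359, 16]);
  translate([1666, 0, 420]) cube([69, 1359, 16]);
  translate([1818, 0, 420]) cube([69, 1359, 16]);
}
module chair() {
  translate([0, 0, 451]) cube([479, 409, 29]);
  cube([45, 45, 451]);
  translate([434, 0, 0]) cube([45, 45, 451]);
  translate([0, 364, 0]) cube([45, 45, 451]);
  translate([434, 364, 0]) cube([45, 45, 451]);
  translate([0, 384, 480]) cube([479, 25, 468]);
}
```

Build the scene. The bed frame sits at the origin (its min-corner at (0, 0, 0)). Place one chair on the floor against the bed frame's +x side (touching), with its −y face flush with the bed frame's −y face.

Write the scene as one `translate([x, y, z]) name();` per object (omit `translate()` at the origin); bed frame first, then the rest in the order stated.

bed_frame();
translate([2044, 0, 0]) chair();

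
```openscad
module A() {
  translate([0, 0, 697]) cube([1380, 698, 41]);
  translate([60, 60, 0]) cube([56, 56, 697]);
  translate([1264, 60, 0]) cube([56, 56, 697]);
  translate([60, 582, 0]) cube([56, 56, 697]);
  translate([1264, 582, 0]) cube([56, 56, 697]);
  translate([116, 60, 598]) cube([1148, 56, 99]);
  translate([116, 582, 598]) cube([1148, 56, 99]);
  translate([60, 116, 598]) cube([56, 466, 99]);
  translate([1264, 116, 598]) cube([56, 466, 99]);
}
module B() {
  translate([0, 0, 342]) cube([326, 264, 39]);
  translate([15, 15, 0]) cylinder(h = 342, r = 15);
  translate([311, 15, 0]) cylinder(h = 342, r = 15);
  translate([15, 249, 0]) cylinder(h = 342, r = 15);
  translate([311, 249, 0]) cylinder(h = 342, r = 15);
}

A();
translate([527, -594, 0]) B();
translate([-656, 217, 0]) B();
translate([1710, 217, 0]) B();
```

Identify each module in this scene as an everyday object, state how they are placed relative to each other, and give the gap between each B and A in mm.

Each stool's nearest face is 330 mm from the table's bounding box.

A is a table. B is a stool. Three stools sit around the table at the −y, −x, +x sides. The gap between each stool and the table is 330 mm.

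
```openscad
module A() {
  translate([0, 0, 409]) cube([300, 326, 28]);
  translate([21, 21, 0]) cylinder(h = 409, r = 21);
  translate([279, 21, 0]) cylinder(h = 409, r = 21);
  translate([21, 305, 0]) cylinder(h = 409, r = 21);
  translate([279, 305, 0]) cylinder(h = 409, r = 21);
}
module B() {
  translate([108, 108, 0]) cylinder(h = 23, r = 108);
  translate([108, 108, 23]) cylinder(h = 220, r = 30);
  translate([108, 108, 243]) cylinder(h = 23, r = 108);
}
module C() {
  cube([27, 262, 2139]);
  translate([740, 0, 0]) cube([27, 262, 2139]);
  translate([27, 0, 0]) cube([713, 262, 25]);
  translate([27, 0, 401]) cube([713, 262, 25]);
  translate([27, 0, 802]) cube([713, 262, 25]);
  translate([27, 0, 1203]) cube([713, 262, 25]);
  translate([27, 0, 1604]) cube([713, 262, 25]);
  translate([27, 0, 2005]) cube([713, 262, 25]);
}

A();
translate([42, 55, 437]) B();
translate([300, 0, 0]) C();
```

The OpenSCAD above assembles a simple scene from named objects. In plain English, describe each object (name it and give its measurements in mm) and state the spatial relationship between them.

A is a four-legged stool. The seat is 300×326 mm, 28 mm thick, top at z = 437 mm. It stands on four round legs, each 42 mm in diameter, from z = 0 to the seat underside, each leg's axis is inset half a diameter from the nearest pair of seat edges (so the leg's bounding box is flush with the corner).

B is a spool: two coaxial disc flanges of radius 108 mm and thickness 23 mm, joined by a core cylinder of radius 30 mm and height 220 mm. The lower flange rests on z = 0 and the three cylinders share a vertical axis.

C is an open bookshelf. Two side panels, each 27 mm thick, 262 mm deep and 2139 mm tall, stand 767 mm apart (outside-to-outside). Between them sit 6 shelves, each 25 mm thick and 262 mm deep, spanning the full gap between the sides. The bottom shelf rests on the floor (its underside at z = 0) and the clear gap between one shelf's top and the next shelf's underside is 376 mm.

The spool is on top of the stool, centred. The bookshelf is against the stool's +x side, with their −y faces flush.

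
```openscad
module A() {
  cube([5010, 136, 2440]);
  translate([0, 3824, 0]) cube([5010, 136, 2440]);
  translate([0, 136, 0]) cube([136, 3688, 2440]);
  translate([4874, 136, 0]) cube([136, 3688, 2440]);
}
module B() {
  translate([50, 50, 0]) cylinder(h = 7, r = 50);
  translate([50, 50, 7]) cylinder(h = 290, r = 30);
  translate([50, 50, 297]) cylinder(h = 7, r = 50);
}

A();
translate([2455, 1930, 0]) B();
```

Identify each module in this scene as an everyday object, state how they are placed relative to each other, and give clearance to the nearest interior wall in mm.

A is a house frame. B is a spool. The spool sits inside the house frame, centred. The clearance to the nearest interior wall is 1794 mm.

Clearances: x = 2319, y = 1794; minimum 1794 mm.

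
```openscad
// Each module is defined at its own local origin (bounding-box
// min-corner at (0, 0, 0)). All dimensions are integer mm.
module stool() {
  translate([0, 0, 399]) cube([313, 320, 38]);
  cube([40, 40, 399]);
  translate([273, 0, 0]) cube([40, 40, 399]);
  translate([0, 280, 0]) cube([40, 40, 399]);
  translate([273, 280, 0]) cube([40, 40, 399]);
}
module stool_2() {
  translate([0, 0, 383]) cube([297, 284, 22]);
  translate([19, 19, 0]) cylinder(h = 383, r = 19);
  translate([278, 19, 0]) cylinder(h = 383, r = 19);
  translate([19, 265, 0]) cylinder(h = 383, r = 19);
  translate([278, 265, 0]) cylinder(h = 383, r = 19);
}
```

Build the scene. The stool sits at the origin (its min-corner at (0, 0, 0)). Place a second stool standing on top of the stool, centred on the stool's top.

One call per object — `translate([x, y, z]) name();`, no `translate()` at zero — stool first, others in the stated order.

stool();
translate([8, 18, 437]) stool_2();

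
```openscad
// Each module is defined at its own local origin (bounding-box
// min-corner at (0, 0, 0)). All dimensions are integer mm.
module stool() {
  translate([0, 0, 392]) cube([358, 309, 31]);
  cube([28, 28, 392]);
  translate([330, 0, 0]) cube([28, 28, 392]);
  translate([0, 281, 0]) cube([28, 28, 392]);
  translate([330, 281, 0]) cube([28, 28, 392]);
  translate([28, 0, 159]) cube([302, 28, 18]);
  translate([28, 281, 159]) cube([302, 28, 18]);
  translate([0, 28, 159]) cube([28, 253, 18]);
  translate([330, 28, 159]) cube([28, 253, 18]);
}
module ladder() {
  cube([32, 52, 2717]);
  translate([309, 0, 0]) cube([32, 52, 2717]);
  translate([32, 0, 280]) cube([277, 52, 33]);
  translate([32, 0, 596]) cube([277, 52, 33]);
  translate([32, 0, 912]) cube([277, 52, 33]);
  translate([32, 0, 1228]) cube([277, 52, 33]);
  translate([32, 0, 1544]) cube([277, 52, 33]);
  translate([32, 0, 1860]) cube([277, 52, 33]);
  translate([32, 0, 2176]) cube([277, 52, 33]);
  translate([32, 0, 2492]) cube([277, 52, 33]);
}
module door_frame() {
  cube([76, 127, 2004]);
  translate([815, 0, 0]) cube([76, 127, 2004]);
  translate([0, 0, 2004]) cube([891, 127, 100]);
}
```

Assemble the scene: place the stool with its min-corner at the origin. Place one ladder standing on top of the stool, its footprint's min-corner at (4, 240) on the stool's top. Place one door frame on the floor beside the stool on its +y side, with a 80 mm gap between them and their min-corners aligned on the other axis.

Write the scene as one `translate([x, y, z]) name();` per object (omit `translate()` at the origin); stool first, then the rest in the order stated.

stool();
translate([4, 240, 423]) ladder();
translate([0, 389, 0]) door_frame();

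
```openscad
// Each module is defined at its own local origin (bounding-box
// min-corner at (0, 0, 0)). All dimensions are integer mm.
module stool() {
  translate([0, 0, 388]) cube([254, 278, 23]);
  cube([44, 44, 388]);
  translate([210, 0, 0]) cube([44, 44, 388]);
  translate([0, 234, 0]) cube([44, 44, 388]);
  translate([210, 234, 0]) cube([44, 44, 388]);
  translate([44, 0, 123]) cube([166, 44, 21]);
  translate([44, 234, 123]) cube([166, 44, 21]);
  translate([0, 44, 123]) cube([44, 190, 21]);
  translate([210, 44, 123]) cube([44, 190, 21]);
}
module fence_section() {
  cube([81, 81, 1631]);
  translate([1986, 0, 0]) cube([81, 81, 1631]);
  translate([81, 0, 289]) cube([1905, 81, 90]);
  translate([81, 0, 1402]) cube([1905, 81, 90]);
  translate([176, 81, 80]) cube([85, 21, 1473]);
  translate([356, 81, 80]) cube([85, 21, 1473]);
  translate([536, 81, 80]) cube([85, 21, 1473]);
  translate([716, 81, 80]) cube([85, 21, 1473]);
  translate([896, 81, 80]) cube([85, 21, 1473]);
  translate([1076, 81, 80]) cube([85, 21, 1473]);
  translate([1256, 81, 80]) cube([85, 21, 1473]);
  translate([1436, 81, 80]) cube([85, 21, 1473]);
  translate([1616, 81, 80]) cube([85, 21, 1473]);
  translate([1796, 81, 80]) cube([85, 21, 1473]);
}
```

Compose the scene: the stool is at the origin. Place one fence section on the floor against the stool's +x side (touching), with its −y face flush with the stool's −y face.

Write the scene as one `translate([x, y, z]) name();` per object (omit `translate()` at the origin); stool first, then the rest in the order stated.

stool();
translate([254, 0, 0]) fence_section();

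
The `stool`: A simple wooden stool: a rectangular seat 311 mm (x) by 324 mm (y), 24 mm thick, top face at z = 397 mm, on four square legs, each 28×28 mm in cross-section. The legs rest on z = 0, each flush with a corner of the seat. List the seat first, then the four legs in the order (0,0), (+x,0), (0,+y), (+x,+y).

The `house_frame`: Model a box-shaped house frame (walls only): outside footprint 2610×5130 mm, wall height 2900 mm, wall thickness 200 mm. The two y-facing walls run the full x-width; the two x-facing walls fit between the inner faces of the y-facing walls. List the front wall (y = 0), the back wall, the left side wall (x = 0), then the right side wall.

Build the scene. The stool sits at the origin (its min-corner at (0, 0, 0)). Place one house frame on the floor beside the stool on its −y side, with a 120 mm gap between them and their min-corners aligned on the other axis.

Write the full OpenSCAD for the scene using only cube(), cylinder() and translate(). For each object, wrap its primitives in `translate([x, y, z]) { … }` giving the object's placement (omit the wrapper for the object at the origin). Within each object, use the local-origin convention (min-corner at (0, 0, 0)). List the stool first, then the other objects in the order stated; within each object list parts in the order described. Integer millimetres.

translate([0, 0, 373]) cube([311, 324, 24]);
cube([28, 28, 373]);
translate([283, 0, 0]) cube([28, 28, 373]);
translate([0, 296, 0]) cube([28, 28, 373]);
translate([283, 296, 0]) cube([28, 28, 373]);
translate([0, -5250, 0]) {
  cube([2610, 200, 2900]);
  translate([0, 4930, 0]) cube([2610, 200, 2900]);
  translate([0, 200, 0]) cube([200, 4730, 2900]);
  translate([2410, 200, 0]) cube([200, 4730, 2900]);
}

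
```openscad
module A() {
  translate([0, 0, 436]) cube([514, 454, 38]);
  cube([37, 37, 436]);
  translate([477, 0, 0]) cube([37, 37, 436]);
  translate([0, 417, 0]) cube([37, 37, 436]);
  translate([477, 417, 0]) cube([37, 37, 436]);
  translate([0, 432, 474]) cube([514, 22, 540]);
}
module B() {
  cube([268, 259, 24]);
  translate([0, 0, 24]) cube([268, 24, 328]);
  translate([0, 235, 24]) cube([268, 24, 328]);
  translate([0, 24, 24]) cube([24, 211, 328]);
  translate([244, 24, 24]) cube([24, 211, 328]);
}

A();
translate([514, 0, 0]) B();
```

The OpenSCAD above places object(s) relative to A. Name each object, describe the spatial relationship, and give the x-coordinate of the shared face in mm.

A is a chair. B is an open box. The open box is against the chair's +x side, with their −y faces flush. The x-coordinate of the shared face is 514 mm.

The chair's +x face and the open box's −x face are both at x = 514 mm.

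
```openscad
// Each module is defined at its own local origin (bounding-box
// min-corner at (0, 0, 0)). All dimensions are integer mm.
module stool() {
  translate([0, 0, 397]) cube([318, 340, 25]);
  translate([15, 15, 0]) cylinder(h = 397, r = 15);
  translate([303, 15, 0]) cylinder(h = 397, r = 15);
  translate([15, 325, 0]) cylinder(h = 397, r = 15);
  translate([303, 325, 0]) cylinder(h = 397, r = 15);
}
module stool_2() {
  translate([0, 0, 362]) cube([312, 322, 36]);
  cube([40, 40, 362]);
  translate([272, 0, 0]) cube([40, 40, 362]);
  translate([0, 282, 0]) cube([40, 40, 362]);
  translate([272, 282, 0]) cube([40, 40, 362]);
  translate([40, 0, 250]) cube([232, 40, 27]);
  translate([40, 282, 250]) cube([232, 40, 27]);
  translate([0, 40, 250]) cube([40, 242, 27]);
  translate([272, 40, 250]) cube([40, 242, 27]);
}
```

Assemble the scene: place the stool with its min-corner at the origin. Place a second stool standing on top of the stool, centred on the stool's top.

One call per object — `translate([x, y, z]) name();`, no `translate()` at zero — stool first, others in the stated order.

stool();
translate([3, 9, 422]) stool_2();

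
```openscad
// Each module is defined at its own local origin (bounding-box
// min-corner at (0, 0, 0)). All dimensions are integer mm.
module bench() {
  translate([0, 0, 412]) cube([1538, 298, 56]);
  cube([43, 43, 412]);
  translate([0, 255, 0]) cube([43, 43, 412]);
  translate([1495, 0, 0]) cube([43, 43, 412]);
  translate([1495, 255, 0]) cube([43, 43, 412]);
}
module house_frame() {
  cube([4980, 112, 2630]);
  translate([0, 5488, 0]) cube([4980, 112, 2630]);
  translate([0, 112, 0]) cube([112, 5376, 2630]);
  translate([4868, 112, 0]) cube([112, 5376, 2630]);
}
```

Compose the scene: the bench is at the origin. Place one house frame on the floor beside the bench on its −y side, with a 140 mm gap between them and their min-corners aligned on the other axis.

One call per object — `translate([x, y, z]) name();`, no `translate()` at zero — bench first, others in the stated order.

bench();
translate([0, -5740, 0]) house_frame();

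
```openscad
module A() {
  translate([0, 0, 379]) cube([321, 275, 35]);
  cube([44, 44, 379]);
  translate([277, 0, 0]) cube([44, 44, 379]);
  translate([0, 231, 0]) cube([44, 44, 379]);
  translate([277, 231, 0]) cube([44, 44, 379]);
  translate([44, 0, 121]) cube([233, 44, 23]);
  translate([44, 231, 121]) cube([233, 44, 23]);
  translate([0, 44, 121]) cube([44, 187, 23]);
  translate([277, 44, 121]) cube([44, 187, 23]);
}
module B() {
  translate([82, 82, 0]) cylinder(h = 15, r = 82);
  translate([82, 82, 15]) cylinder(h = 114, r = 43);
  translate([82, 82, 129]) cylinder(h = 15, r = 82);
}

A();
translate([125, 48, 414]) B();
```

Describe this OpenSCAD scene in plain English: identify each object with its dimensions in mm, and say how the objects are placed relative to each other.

A is a four-legged stool. The seat is 321×275 mm, 35 mm thick, top at z = 414 mm. It stands on four square legs, each 44×44 mm in cross-section, from z = 0 to the seat underside, each flush with a corner of the seat. Four stretchers, 44 mm wide and 23 mm tall, connect adjacent legs with their undersides at z = 121 mm, each running between the inner faces of the legs it joins and aligned with the legs' outer faces on the other axis.

B is a spool: two coaxial disc flanges of radius 82 mm and thickness 15 mm, joined by a core cylinder of radius 43 mm and height 114 mm. The lower flange rests on z = 0 and the three cylinders share a vertical axis.

The spool is on top of the stool.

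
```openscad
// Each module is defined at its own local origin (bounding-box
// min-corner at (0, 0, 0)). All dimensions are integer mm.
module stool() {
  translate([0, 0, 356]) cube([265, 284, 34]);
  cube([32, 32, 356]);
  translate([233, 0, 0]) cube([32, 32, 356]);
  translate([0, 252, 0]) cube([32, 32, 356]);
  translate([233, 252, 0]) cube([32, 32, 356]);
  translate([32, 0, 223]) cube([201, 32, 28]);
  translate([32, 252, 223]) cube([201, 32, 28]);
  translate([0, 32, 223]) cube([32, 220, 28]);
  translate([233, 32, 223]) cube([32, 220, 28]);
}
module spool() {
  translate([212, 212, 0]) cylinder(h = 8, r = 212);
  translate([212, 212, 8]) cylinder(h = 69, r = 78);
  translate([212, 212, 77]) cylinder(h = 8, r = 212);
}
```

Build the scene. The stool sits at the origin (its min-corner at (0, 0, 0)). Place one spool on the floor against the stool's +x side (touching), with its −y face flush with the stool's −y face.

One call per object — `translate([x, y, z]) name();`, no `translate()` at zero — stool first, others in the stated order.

stool();
translate([265, 0, 0]) spool();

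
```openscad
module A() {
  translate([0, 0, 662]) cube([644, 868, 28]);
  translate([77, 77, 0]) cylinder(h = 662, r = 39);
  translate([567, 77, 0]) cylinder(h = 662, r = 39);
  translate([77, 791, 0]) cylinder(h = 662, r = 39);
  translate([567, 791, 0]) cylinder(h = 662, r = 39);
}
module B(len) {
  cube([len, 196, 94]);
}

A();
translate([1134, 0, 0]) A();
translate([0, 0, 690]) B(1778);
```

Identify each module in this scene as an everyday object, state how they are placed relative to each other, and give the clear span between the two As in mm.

A is a table. B is a beam. A beam spans the tops of two tables. The clear span between the two tables is 490 mm.

Second table starts at x = 1134; first ends at x = 644; clear span = 1134 − 644 = 490 mm.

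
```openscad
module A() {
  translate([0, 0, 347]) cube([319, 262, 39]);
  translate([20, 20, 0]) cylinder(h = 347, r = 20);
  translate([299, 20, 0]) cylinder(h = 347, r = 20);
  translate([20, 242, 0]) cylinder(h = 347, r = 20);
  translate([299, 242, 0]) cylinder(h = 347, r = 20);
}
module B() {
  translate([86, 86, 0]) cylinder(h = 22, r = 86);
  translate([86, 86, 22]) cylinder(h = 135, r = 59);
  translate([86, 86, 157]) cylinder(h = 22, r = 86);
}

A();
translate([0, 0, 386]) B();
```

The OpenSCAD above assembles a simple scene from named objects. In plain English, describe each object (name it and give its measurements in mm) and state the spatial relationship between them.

A is a simple wooden stool: a rectangular seat 319 mm (x) by 262 mm (y), 39 mm thick, top face at z = 386 mm, on four round legs, each 40 mm in diameter. The legs rest on z = 0, each leg's axis is inset half a diameter from the nearest pair of seat edges (so the leg's bounding box is flush with the corner).

B is a spool: two coaxial disc flanges of radius 86 mm and thickness 22 mm, joined by a core cylinder of radius 59 mm and height 135 mm. The lower flange rests on z = 0 and the three cylinders share a vertical axis.

The spool is on top of the stool.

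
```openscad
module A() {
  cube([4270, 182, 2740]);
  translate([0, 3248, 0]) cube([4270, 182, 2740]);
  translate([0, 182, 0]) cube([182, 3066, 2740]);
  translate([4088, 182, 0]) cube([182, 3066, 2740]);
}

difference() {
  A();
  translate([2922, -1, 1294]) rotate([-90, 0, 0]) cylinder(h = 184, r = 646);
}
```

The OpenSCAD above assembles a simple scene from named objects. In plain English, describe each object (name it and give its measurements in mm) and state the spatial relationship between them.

A is the wall frame of a small rectangular building: four walls, each 2740 mm tall and 182 mm thick, enclosing a footprint 4270 mm (x) by 3430 mm (y) outside-to-outside, with no floor or roof. The front and back walls (the −y and +y sides) span the full width; the two side walls fit between them.

The house frame has a circular hole of radius 646 mm through its front wall, centred at (x = 2922, z = 1294).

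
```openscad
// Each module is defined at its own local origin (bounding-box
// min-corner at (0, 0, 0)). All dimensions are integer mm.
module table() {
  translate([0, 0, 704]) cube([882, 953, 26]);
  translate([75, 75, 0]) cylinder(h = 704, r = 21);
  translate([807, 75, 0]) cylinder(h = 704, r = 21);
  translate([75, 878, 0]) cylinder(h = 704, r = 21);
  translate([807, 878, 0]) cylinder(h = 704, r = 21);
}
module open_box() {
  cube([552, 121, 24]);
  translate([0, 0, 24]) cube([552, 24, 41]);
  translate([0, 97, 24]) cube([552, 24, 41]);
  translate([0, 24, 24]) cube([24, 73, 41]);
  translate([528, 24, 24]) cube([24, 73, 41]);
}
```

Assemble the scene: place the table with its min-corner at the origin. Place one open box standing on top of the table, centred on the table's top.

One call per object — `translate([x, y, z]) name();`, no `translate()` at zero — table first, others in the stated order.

table();
translate([165, 416, 730]) open_box();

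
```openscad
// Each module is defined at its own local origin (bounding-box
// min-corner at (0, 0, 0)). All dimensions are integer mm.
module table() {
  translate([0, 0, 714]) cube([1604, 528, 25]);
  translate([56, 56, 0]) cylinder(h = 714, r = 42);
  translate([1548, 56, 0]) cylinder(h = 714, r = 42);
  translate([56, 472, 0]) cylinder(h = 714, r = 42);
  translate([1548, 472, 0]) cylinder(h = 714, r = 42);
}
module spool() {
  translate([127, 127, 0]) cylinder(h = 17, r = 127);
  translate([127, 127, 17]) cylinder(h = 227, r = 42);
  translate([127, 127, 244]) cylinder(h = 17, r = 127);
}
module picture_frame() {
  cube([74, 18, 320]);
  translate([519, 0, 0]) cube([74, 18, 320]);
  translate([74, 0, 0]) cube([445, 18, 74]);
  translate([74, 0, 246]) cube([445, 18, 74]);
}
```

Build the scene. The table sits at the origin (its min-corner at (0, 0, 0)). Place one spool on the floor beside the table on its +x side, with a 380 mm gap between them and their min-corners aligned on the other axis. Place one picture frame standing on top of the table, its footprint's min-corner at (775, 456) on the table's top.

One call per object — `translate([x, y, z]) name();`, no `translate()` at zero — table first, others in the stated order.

table();
translate([1984, 0, 0]) spool();
translate([775, 456, 739]) picture_frame();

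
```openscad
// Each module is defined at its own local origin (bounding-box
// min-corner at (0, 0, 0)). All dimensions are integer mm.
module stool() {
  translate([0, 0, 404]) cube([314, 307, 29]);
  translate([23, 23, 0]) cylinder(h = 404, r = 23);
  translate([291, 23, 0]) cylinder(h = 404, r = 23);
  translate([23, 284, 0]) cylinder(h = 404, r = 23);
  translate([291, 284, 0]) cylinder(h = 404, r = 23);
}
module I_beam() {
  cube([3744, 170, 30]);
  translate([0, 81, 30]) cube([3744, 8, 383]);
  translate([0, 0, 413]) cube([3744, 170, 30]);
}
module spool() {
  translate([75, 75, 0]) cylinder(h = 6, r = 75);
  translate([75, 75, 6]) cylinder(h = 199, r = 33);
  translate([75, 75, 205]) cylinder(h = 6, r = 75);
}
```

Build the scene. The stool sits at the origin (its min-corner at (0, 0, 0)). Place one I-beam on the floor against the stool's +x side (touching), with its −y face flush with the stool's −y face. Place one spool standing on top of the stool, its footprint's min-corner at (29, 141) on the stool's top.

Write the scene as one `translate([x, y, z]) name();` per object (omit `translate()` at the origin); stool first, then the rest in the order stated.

stool();
translate([314, 0, 0]) I_beam();
translate([29, 141, 433]) spool();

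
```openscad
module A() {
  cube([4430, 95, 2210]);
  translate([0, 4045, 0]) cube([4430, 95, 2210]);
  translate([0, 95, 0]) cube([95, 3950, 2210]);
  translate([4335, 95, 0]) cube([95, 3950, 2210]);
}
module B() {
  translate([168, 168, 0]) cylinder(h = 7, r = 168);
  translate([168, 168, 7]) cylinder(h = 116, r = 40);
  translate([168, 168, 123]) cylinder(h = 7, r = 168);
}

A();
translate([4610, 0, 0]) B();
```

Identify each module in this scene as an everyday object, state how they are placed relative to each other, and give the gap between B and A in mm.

A is a house frame. B is a spool. The spool is on the floor beside the house frame on its +x side. The gap between the spool and the house frame is 180 mm.

The spool's nearest face is 180 mm from the house frame's +x face.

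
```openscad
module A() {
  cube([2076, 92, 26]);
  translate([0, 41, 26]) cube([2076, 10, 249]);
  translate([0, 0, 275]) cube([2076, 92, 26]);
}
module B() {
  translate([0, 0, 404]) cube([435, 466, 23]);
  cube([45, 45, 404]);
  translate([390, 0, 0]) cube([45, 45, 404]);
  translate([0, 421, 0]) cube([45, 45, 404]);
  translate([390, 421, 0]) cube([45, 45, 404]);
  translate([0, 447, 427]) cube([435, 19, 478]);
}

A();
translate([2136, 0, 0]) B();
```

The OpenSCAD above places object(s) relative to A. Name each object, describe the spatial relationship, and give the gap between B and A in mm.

A is an I-beam. B is a chair. The chair is on the floor beside the I-beam on its +x side. The gap between the chair and the I-beam is 60 mm.

The chair's nearest face is 60 mm from the I-beam's +x face.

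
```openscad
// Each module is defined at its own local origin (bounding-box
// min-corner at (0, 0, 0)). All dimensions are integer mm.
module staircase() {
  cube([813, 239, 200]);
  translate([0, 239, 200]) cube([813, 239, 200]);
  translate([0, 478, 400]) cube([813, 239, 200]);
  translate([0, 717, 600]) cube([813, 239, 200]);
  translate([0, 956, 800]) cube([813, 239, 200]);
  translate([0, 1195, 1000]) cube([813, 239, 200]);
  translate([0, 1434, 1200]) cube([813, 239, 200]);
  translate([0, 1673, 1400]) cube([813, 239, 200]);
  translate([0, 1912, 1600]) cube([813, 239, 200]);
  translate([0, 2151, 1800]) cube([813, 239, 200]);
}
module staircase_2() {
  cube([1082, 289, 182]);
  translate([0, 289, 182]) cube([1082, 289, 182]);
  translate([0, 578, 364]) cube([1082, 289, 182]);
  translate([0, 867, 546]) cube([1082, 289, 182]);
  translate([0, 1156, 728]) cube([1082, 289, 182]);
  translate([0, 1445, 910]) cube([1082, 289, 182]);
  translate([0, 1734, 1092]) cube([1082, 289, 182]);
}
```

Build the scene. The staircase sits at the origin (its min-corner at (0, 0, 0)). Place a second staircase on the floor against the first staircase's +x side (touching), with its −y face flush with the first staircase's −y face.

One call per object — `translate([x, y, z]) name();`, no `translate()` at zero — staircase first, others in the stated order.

staircase();
translate([813, 0, 0]) staircase_2();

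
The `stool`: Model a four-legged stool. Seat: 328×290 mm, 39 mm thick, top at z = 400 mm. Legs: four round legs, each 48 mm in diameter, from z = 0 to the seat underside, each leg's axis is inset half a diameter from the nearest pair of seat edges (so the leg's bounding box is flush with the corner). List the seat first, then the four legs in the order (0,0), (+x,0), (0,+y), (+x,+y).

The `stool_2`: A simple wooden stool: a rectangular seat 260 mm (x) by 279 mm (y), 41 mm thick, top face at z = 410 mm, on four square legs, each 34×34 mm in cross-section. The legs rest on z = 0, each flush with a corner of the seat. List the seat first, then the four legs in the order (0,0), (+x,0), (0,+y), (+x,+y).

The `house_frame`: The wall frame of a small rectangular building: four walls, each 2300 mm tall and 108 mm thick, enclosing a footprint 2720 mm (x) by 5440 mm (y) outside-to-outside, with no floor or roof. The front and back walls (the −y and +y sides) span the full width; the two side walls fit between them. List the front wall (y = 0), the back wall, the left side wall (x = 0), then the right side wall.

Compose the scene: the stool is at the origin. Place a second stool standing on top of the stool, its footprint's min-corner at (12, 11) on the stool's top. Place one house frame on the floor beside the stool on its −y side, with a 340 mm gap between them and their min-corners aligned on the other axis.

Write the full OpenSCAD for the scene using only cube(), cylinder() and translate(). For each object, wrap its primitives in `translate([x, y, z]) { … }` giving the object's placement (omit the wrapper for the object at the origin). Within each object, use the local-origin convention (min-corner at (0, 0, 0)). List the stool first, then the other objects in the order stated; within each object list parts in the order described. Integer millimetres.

translate([0, 0, 361]) cube([328, 290, 39]);
translate([24, 24, 0]) cylinder(h = 361, r = 24);
translate([304, 24, 0]) cylinder(h = 361, r = 24);
translate([24, 266, 0]) cylinder(h = 361, r = 24);
translate([304, 266, 0]) cylinder(h = 361, r = 24);
translate([12, 11, 400]) {
  translate([0, 0, 369]) cube([260, 279, 41]);
  cube([34, 34, 369]);
  translate([226, 0, 0]) cube([34, 34, 369]);
  translate([0, 245, 0]) cube([34, 34, 369]);
  translate([226, 245, 0]) cube([34, 34, 369]);
}
translate([0, -5780, 0]) {
  cube([2720, 108, 2300]);
  translate([0, 5332, 0]) cube([2720, 108, 2300]);
  translate([0, 108, 0]) cube([108, 5224, 2300]);
  translate([2612, 108, 0]) cube([108, 5224, 2300]);
}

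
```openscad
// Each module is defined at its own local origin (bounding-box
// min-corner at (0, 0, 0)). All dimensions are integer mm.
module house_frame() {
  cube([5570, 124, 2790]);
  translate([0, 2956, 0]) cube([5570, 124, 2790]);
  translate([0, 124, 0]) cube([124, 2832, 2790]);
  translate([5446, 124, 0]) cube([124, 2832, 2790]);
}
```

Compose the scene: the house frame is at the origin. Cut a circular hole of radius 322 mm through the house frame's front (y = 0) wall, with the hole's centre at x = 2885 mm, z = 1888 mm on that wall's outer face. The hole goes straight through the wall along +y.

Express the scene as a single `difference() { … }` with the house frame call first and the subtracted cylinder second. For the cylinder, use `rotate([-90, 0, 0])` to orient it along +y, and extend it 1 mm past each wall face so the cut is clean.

difference() {
  house_frame();
  translate([2885, -1, 1888]) rotate([-90, 0, 0]) cylinder(h = 126, r = 322);
}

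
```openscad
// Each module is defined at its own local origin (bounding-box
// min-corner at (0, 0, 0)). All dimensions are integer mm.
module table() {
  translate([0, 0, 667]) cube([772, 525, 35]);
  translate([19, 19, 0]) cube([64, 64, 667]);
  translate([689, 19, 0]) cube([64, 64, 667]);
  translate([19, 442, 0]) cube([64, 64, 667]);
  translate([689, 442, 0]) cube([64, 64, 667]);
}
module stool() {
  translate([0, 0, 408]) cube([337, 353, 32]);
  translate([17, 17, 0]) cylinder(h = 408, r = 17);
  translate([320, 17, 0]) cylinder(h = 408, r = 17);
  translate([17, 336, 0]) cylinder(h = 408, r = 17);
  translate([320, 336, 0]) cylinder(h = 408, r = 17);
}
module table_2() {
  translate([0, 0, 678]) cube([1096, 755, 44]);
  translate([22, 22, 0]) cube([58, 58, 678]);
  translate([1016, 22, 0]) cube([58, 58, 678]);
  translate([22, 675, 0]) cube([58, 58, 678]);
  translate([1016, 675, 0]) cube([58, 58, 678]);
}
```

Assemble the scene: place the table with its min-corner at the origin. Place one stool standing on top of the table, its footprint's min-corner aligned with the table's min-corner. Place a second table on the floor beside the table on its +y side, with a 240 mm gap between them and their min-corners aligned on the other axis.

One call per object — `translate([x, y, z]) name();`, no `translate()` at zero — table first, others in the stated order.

table();
translate([0, 0, 702]) stool();
translate([0, 765, 0]) table_2();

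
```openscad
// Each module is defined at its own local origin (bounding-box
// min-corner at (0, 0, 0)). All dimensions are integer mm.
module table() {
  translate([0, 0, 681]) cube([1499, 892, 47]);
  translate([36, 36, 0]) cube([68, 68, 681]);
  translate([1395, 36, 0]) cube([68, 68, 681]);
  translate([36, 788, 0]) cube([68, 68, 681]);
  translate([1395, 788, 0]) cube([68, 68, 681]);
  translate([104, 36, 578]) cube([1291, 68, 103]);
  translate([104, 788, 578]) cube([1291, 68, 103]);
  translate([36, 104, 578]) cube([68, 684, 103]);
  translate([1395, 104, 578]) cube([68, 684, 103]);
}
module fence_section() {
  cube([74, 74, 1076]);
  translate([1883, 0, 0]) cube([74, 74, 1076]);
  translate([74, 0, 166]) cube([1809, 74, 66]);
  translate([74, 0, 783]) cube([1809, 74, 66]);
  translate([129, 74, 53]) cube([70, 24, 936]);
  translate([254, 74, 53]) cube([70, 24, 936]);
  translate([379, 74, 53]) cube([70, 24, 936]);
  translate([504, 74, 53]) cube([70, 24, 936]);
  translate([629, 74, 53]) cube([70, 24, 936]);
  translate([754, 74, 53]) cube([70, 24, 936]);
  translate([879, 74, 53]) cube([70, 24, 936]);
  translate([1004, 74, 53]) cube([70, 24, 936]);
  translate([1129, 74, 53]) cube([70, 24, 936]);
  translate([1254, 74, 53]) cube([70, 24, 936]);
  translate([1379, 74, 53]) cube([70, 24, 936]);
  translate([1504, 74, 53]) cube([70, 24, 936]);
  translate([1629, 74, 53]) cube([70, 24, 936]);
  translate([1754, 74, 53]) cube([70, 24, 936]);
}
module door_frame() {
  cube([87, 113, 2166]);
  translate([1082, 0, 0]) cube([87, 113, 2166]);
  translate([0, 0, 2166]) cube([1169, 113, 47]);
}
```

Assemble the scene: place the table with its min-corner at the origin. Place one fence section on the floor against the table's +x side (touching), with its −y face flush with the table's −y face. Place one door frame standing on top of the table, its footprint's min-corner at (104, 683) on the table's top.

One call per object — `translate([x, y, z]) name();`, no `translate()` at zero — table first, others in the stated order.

table();
translate([1499, 0, 0]) fence_section();
translate([104, 683, 728]) door_frame();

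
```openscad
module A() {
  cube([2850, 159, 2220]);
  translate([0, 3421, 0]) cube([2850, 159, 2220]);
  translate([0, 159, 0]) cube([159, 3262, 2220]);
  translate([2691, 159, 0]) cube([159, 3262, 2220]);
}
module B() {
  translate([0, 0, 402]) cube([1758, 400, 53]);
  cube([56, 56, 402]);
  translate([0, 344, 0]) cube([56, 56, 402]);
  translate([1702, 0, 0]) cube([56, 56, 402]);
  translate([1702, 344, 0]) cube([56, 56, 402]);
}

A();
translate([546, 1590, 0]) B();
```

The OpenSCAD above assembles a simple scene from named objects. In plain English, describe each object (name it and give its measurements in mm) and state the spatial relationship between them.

A is the wall frame of a small rectangular building: four walls, each 2220 mm tall and 159 mm thick, enclosing a footprint 2850 mm (x) by 3580 mm (y) outside-to-outside, with no floor or roof. The front and back walls (the −y and +y sides) span the full width; the two side walls fit between them.

B is a long wooden bench with a 1758 mm (x) × 400 mm (y) seat, 53 mm thick, its top surface 455 mm above the floor. Four 56 mm square legs at the seat corners, flush with the edges, run from z = 0 to the seat underside.

The bench sits inside the house frame, centred.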